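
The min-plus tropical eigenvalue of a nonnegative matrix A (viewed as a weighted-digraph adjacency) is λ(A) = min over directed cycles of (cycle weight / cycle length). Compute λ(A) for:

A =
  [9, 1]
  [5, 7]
λ(A) = 3

Enumerate directed cycles and compute their means (weight / length). Sample:
  cycle 0 → 0: weight = 9, length = 1, mean = 9/1 ≈ 9.000
  cycle 1 → 1: weight = 7, length = 1, mean = 7/1 ≈ 7.000
  cycle 0 → 1 → 0: weight = 6, length = 2, mean = 6/2 ≈ 3.000
  cycle 1 → 0 → 1: weight = 6, length = 2, mean = 6/2 ≈ 3.000
Minimum mean = 3.000, attained e.g. along the cycle 0 → 1 → 0 with weight 6 and length 2. So λ(A) = 6/2 = 3.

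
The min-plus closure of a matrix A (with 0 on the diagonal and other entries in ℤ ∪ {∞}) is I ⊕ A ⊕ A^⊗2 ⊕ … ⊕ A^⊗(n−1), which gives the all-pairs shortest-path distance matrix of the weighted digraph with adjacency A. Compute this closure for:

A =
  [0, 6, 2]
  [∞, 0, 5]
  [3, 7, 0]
Closure =
  [0, 6, 2]
  [8, 0, 5]
  [3, 7, 0]

This is the Floyd-Warshall all-pairs shortest-path computation. For each intermediate vertex k = 0, 1, …, 2, update dist[i][j] ← min(dist[i][j], dist[i][k] + dist[k][j]). The final matrix gives, for each (i, j), the minimum total weight of any directed path from i to j (possibly empty when i = j).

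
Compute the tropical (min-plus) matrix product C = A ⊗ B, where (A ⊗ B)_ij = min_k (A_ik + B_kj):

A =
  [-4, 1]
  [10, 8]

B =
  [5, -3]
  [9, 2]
A ⊗ B =
  [1, -7]
  [15, 7]

Apply the min-plus product entry-by-entry:
  C[0][0] = min over k of (A[0][0] + B[0][0] = -4 + 5 = 1, A[0][1] + B[1][0] = 1 + 9 = 10) = 1 (attained at k = 0)
  C[0][1] = min over k of (A[0][0] + B[0][1] = -4 + -3 = -7, A[0][1] + B[1][1] = 1 + 2 = 3) = -7 (attained at k = 0)
  C[1][0] = min over k of (A[1][0] + B[0][0] = 10 + 5 = 15, A[1][1] + B[1][0] = 8 + 9 = 17) = 15 (attained at k = 0)
  C[1][1] = min over k of (A[1][0] + B[0][1] = 10 + -3 = 7, A[1][1] + B[1][1] = 8 + 2 = 10) = 7 (attained at k = 0)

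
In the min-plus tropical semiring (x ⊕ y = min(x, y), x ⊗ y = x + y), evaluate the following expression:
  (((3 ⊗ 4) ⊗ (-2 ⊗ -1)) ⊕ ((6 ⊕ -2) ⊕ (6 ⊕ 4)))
(((3 ⊗ 4) ⊗ (-2 ⊗ -1)) ⊕ ((6 ⊕ -2) ⊕ (6 ⊕ 4))) = -2

Expand innermost to outermost. Recall ⊕ takes the minimum of its arguments and ⊗ takes their sum. Working out the expression (((3 ⊗ 4) ⊗ (-2 ⊗ -1)) ⊕ ((6 ⊕ -2) ⊕ (6 ⊕ 4))) gives -2.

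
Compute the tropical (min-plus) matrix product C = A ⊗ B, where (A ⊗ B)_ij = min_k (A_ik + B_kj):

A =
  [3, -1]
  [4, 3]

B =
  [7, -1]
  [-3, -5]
A ⊗ B =
  [-4, -6]
  [0, -2]

Apply the min-plus product entry-by-entry:
  C[0][0] = min over k of (A[0][0] + B[0][0] = 3 + 7 = 10, A[0][1] + B[1][0] = -1 + -3 = -4) = -4 (attained at k = 1)
  C[0][1] = min over k of (A[0][0] + B[0][1] = 3 + -1 = 2, A[0][1] + B[1][1] = -1 + -5 = -6) = -6 (attained at k = 1)
  C[1][0] = min over k of (A[1][0] + B[0][0] = 4 + 7 = 11, A[1][1] + B[1][0] = 3 + -3 = 0) = 0 (attained at k = 1)
  C[1][1] = min over k of (A[1][0] + B[0][1] = 4 + -1 = 3, A[1][1] + B[1][1] = 3 + -5 = -2) = -2 (attained at k = 1)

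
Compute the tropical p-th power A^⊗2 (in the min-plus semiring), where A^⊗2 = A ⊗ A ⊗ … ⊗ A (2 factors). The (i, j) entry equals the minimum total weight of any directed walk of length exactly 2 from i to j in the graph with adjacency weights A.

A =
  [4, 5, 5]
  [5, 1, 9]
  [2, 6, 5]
A^⊗2 =
  [7, 6, 9]
  [6, 2, 10]
  [6, 7, 7]

Each entry (A^⊗2)_ij equals the minimum over all length-2 walks i = v_0 → v_1 → … → v_2 = j of Σ_t A[v_t][v_{t+1}]. For example, for (i, j) = (0, 2) we minimise over 3 possible intermediate vertex sequences; the minimum is 9, attained along the walk 0 → 0 → 2.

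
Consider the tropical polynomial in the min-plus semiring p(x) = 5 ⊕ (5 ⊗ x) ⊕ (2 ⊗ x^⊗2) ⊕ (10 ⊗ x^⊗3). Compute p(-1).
p(-1) = 0

A tropical monomial a ⊗ x^⊗i evaluates to a + i · x. Evaluating each term at x = -1:
  Term 0 contributes 5 + 0 · -1 = 5
  Term 1 contributes 5 + 1 · -1 = 4
  Term 2 contributes 2 + 2 · -1 = 0
  Term 3 contributes 10 + 3 · -1 = 7
p(-1) = ⊕ of these = min[5, 4, 0, 7] = 0.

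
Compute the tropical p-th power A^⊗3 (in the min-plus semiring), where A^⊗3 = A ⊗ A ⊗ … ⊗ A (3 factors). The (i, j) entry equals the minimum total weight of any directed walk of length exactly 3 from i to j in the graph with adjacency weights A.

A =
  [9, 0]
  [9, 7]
A^⊗3 =
  [16, 9]
  [18, 16]

Each entry (A^⊗3)_ij equals the minimum over all length-3 walks i = v_0 → v_1 → … → v_3 = j of Σ_t A[v_t][v_{t+1}]. For example, for (i, j) = (0, 1) we minimise over 4 possible intermediate vertex sequences; the minimum is 9, attained along the walk 0 → 1 → 0 → 1.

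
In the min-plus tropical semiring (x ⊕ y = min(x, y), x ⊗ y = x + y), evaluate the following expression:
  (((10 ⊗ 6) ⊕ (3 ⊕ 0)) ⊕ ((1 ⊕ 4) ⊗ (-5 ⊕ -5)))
(((10 ⊗ 6) ⊕ (3 ⊕ 0)) ⊕ ((1 ⊕ 4) ⊗ (-5 ⊕ -5))) = -4

Expand innermost to outermost. Recall ⊕ takes the minimum of its arguments and ⊗ takes their sum. Working out the expression (((10 ⊗ 6) ⊕ (3 ⊕ 0)) ⊕ ((1 ⊕ 4) ⊗ (-5 ⊕ -5))) gives -4.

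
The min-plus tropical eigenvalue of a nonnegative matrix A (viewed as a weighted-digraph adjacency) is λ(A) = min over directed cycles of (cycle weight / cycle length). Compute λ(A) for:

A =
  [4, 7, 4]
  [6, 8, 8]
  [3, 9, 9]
λ(A) = 7/2

Enumerate directed cycles and compute their means (weight / length). Sample:
  cycle 0 → 0: weight = 4, length = 1, mean = 4/1 ≈ 4.000
  cycle 1 → 1: weight = 8, length = 1, mean = 8/1 ≈ 8.000
  cycle 2 → 2: weight = 9, length = 1, mean = 9/1 ≈ 9.000
  cycle 0 → 1 → 0: weight = 13, length = 2, mean = 13/2 ≈ 6.500
  cycle 0 → 2 → 0: weight = 7, length = 2, mean = 7/2 ≈ 3.500
  cycle 1 → 0 → 1: weight = 13, length = 2, mean = 13/2 ≈ 6.500
Minimum mean = 3.500, attained e.g. along the cycle 0 → 2 → 0 with weight 7 and length 2. So λ(A) = 7/2 = 7/2.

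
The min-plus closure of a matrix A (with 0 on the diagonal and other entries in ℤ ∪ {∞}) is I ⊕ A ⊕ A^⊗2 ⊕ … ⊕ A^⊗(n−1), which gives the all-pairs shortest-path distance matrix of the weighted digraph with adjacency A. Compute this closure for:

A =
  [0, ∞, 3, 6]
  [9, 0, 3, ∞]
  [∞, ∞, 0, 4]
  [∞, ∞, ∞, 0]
Closure =
  [0, ∞, 3, 6]
  [9, 0, 3, 7]
  [∞, ∞, 0, 4]
  [∞, ∞, ∞, 0]

This is the Floyd-Warshall all-pairs shortest-path computation. For each intermediate vertex k = 0, 1, …, 3, update dist[i][j] ← min(dist[i][j], dist[i][k] + dist[k][j]). The final matrix gives, for each (i, j), the minimum total weight of any directed path from i to j (possibly empty when i = j).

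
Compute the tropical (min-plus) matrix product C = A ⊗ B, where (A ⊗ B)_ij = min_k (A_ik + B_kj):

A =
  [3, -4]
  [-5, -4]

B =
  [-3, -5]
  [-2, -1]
A ⊗ B =
  [-6, -5]
  [-8, -10]

Apply the min-plus product entry-by-entry:
  C[0][0] = min over k of (A[0][0] + B[0][0] = 3 + -3 = 0, A[0][1] + B[1][0] = -4 + -2 = -6) = -6 (attained at k = 1)
  C[0][1] = min over k of (A[0][0] + B[0][1] = 3 + -5 = -2, A[0][1] + B[1][1] = -4 + -1 = -5) = -5 (attained at k = 1)
  C[1][0] = min over k of (A[1][0] + B[0][0] = -5 + -3 = -8, A[1][1] + B[1][0] = -4 + -2 = -6) = -8 (attained at k = 0)
  C[1][1] = min over k of (A[1][0] + B[0][1] = -5 + -5 = -10, A[1][1] + B[1][1] = -4 + -1 = -5) = -10 (attained at k = 0)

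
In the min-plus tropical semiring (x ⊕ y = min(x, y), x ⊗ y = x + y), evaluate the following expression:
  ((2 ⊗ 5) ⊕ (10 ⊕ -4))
((2 ⊗ 5) ⊕ (10 ⊕ -4)) = -4

Expand innermost to outermost. Recall ⊕ takes the minimum of its arguments and ⊗ takes their sum. Working out the expression ((2 ⊗ 5) ⊕ (10 ⊕ -4)) gives -4.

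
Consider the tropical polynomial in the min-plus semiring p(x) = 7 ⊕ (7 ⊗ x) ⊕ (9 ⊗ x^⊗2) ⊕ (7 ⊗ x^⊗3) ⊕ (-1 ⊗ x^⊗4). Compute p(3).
p(3) = 7

A tropical monomial a ⊗ x^⊗i evaluates to a + i · x. Evaluating each term at x = 3:
  Term 0 contributes 7 + 0 · 3 = 7
  Term 1 contributes 7 + 1 · 3 = 10
  Term 2 contributes 9 + 2 · 3 = 15
  Term 3 contributes 7 + 3 · 3 = 16
  Term 4 contributes -1 + 4 · 3 = 11
p(3) = ⊕ of these = min[7, 10, 15, 16, 11] = 7.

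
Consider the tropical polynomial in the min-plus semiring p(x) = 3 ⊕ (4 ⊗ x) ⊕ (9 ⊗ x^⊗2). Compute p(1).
p(1) = 3

A tropical monomial a ⊗ x^⊗i evaluates to a + i · x. Evaluating each term at x = 1:
  Term 0 contributes 3 + 0 · 1 = 3
  Term 1 contributes 4 + 1 · 1 = 5
  Term 2 contributes 9 + 2 · 1 = 11
p(1) = ⊕ of these = min[3, 5, 11] = 3.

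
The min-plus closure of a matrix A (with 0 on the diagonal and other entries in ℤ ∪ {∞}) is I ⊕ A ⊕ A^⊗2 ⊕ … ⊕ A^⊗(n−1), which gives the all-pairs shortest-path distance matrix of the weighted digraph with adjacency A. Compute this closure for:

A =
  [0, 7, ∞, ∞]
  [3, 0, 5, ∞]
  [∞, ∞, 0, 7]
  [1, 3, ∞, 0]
Closure =
  [0, 7, 12, 19]
  [3, 0, 5, 12]
  [8, 10, 0, 7]
  [1, 3, 8, 0]

This is the Floyd-Warshall all-pairs shortest-path computation. For each intermediate vertex k = 0, 1, …, 3, update dist[i][j] ← min(dist[i][j], dist[i][k] + dist[k][j]). The final matrix gives, for each (i, j), the minimum total weight of any directed path from i to j (possibly empty when i = j).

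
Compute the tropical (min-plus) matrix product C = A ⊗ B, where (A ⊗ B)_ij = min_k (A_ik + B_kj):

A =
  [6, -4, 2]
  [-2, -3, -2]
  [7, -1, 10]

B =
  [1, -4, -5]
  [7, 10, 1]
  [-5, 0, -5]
A ⊗ B =
  [-3, 2, -3]
  [-7, -6, -7]
  [5, 3, 0]

Apply the min-plus product entry-by-entry:
  C[0][0] = min over k of (A[0][0] + B[0][0] = 6 + 1 = 7, A[0][1] + B[1][0] = -4 + 7 = 3, A[0][2] + B[2][0] = 2 + -5 = -3) = -3 (attained at k = 2)
  C[0][1] = min over k of (A[0][0] + B[0][1] = 6 + -4 = 2, A[0][1] + B[1][1] = -4 + 10 = 6, A[0][2] + B[2][1] = 2 + 0 = 2) = 2 (attained at k = 0)
  C[0][2] = min over k of (A[0][0] + B[0][2] = 6 + -5 = 1, A[0][1] + B[1][2] = -4 + 1 = -3, A[0][2] + B[2][2] = 2 + -5 = -3) = -3 (attained at k = 1)
  C[1][0] = min over k of (A[1][0] + B[0][0] = -2 + 1 = -1, A[1][1] + B[1][0] = -3 + 7 = 4, A[1][2] + B[2][0] = -2 + -5 = -7) = -7 (attained at k = 2)
  C[1][1] = min over k of (A[1][0] + B[0][1] = -2 + -4 = -6, A[1][1] + B[1][1] = -3 + 10 = 7, A[1][2] + B[2][1] = -2 + 0 = -2) = -6 (attained at k = 0)
  C[1][2] = min over k of (A[1][0] + B[0][2] = -2 + -5 = -7, A[1][1] + B[1][2] = -3 + 1 = -2, A[1][2] + B[2][2] = -2 + -5 = -7) = -7 (attained at k = 0)
  C[2][0] = min over k of (A[2][0] + B[0][0] = 7 + 1 = 8, A[2][1] + B[1][0] = -1 + 7 = 6, A[2][2] + B[2][0] = 10 + -5 = 5) = 5 (attained at k = 2)
  C[2][1] = min over k of (A[2][0] + B[0][1] = 7 + -4 = 3, A[2][1] + B[1][1] = -1 + 10 = 9, A[2][2] + B[2][1] = 10 + 0 = 10) = 3 (attained at k = 0)
  C[2][2] = min over k of (A[2][0] + B[0][2] = 7 + -5 = 2, A[2][1] + B[1][2] = -1 + 1 = 0, A[2][2] + B[2][2] = 10 + -5 = 5) = 0 (attained at k = 1)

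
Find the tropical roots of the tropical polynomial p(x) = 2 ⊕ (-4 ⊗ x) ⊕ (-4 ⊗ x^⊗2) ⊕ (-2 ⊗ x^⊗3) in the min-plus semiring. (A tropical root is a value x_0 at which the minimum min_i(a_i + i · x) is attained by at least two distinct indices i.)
Roots: {-2, 0, 6}

Each tropical root is a break point of the lower envelope of the lines y = a_i + i · x (there are 4 lines, with slopes 0, 1, ..., 3). Only the lines that attain the minimum somewhere contribute to roots; other lines are dominated. Here the surviving (envelope) indices are i = 3, i = 2, i = 1, i = 0.
Intersections between consecutive envelope lines give the roots: for adjacent envelope indices i < j the intersection is x = (a_i − a_j) / (j − i). Reading off the sorted break points: {-2, 0, 6}.
Verification: at each break x_0, at least two indices attain the minimum of min_i(a_i + i · x_0).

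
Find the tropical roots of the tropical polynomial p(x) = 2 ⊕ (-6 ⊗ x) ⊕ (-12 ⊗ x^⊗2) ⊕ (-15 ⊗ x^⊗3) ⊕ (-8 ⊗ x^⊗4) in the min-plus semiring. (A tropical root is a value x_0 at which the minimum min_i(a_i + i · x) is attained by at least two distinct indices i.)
Roots: {-7, 3, 6, 8}

Each tropical root is a break point of the lower envelope of the lines y = a_i + i · x (there are 5 lines, with slopes 0, 1, ..., 4). Only the lines that attain the minimum somewhere contribute to roots; other lines are dominated. Here the surviving (envelope) indices are i = 4, i = 3, i = 2, i = 1, i = 0.
Intersections between consecutive envelope lines give the roots: for adjacent envelope indices i < j the intersection is x = (a_i − a_j) / (j − i). Reading off the sorted break points: {-7, 3, 6, 8}.
Verification: at each break x_0, at least two indices attain the minimum of min_i(a_i + i · x_0).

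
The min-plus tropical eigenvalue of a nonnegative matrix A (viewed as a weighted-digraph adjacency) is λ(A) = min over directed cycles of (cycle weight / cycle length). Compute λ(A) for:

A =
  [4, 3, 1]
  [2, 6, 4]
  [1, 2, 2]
λ(A) = 1

Enumerate directed cycles and compute their means (weight / length). Sample:
  cycle 0 → 0: weight = 4, length = 1, mean = 4/1 ≈ 4.000
  cycle 1 → 1: weight = 6, length = 1, mean = 6/1 ≈ 6.000
  cycle 2 → 2: weight = 2, length = 1, mean = 2/1 ≈ 2.000
  cycle 0 → 1 → 0: weight = 5, length = 2, mean = 5/2 ≈ 2.500
  cycle 0 → 2 → 0: weight = 2, length = 2, mean = 2/2 ≈ 1.000
  cycle 1 → 0 → 1: weight = 5, length = 2, mean = 5/2 ≈ 2.500
Minimum mean = 1.000, attained e.g. along the cycle 0 → 2 → 0 with weight 2 and length 2. So λ(A) = 2/2 = 1.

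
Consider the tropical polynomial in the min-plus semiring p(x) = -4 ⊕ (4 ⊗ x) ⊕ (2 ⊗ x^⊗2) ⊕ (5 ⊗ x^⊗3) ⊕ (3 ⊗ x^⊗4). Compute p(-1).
p(-1) = -4

A tropical monomial a ⊗ x^⊗i evaluates to a + i · x. Evaluating each term at x = -1:
  Term 0 contributes -4 + 0 · -1 = -4
  Term 1 contributes 4 + 1 · -1 = 3
  Term 2 contributes 2 + 2 · -1 = 0
  Term 3 contributes 5 + 3 · -1 = 2
  Term 4 contributes 3 + 4 · -1 = -1
p(-1) = ⊕ of these = min[-4, 3, 0, 2, -1] = -4.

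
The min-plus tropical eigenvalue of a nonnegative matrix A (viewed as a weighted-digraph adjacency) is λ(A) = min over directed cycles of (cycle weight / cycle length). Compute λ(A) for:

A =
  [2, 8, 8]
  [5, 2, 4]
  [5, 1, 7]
λ(A) = 2

Enumerate directed cycles and compute their means (weight / length). Sample:
  cycle 0 → 0: weight = 2, length = 1, mean = 2/1 ≈ 2.000
  cycle 1 → 1: weight = 2, length = 1, mean = 2/1 ≈ 2.000
  cycle 2 → 2: weight = 7, length = 1, mean = 7/1 ≈ 7.000
  cycle 0 → 1 → 0: weight = 13, length = 2, mean = 13/2 ≈ 6.500
  cycle 0 → 2 → 0: weight = 13, length = 2, mean = 13/2 ≈ 6.500
  cycle 1 → 0 → 1: weight = 13, length = 2, mean = 13/2 ≈ 6.500
Minimum mean = 2.000, attained e.g. along the cycle 0 → 0 with weight 2 and length 1. So λ(A) = 2/1 = 2.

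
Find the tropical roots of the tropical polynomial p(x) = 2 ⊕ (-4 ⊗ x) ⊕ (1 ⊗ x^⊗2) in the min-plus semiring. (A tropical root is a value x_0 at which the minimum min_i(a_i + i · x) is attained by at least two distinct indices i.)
Roots: {-5, 6}

Each tropical root is a break point of the lower envelope of the lines y = a_i + i · x (there are 3 lines, with slopes 0, 1, ..., 2). Only the lines that attain the minimum somewhere contribute to roots; other lines are dominated. Here the surviving (envelope) indices are i = 2, i = 1, i = 0.
Intersections between consecutive envelope lines give the roots: for adjacent envelope indices i < j the intersection is x = (a_i − a_j) / (j − i). Reading off the sorted break points: {-5, 6}.
Verification: at each break x_0, at least two indices attain the minimum of min_i(a_i + i · x_0).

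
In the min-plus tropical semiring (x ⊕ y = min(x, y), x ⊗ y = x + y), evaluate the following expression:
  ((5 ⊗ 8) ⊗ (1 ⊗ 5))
((5 ⊗ 8) ⊗ (1 ⊗ 5)) = 19

Expand innermost to outermost. Recall ⊕ takes the minimum of its arguments and ⊗ takes their sum. Working out the expression ((5 ⊗ 8) ⊗ (1 ⊗ 5)) gives 19.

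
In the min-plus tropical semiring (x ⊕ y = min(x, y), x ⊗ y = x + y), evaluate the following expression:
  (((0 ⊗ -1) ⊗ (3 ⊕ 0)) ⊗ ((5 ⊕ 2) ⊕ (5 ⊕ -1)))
(((0 ⊗ -1) ⊗ (3 ⊕ 0)) ⊗ ((5 ⊕ 2) ⊕ (5 ⊕ -1))) = -2

Expand innermost to outermost. Recall ⊕ takes the minimum of its arguments and ⊗ takes their sum. Working out the expression (((0 ⊗ -1) ⊗ (3 ⊕ 0)) ⊗ ((5 ⊕ 2) ⊕ (5 ⊕ -1))) gives -2.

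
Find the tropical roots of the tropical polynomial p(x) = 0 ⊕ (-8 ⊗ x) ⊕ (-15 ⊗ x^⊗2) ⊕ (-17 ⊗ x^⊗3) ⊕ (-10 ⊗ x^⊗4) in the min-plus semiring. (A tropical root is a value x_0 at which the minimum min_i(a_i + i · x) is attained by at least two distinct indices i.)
Roots: {-7, 2, 7, 8}

Each tropical root is a break point of the lower envelope of the lines y = a_i + i · x (there are 5 lines, with slopes 0, 1, ..., 4). Only the lines that attain the minimum somewhere contribute to roots; other lines are dominated. Here the surviving (envelope) indices are i = 4, i = 3, i = 2, i = 1, i = 0.
Intersections between consecutive envelope lines give the roots: for adjacent envelope indices i < j the intersection is x = (a_i − a_j) / (j − i). Reading off the sorted break points: {-7, 2, 7, 8}.
Verification: at each break x_0, at least two indices attain the minimum of min_i(a_i + i · x_0).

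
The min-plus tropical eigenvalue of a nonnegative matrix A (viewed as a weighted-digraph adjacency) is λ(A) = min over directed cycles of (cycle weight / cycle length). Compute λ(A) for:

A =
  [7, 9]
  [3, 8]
λ(A) = 6

Enumerate directed cycles and compute their means (weight / length). Sample:
  cycle 0 → 0: weight = 7, length = 1, mean = 7/1 ≈ 7.000
  cycle 1 → 1: weight = 8, length = 1, mean = 8/1 ≈ 8.000
  cycle 0 → 1 → 0: weight = 12, length = 2, mean = 12/2 ≈ 6.000
  cycle 1 → 0 → 1: weight = 12, length = 2, mean = 12/2 ≈ 6.000
Minimum mean = 6.000, attained e.g. along the cycle 0 → 1 → 0 with weight 12 and length 2. So λ(A) = 12/2 = 6.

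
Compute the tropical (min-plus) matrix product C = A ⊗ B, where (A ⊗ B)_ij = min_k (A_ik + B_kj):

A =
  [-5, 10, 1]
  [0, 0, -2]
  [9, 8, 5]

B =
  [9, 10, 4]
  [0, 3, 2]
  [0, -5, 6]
A ⊗ B =
  [1, -4, -1]
  [-2, -7, 2]
  [5, 0, 10]

Apply the min-plus product entry-by-entry:
  C[0][0] = min over k of (A[0][0] + B[0][0] = -5 + 9 = 4, A[0][1] + B[1][0] = 10 + 0 = 10, A[0][2] + B[2][0] = 1 + 0 = 1) = 1 (attained at k = 2)
  C[0][1] = min over k of (A[0][0] + B[0][1] = -5 + 10 = 5, A[0][1] + B[1][1] = 10 + 3 = 13, A[0][2] + B[2][1] = 1 + -5 = -4) = -4 (attained at k = 2)
  C[0][2] = min over k of (A[0][0] + B[0][2] = -5 + 4 = -1, A[0][1] + B[1][2] = 10 + 2 = 12, A[0][2] + B[2][2] = 1 + 6 = 7) = -1 (attained at k = 0)
  C[1][0] = min over k of (A[1][0] + B[0][0] = 0 + 9 = 9, A[1][1] + B[1][0] = 0 + 0 = 0, A[1][2] + B[2][0] = -2 + 0 = -2) = -2 (attained at k = 2)
  C[1][1] = min over k of (A[1][0] + B[0][1] = 0 + 10 = 10, A[1][1] + B[1][1] = 0 + 3 = 3, A[1][2] + B[2][1] = -2 + -5 = -7) = -7 (attained at k = 2)
  C[1][2] = min over k of (A[1][0] + B[0][2] = 0 + 4 = 4, A[1][1] + B[1][2] = 0 + 2 = 2, A[1][2] + B[2][2] = -2 + 6 = 4) = 2 (attained at k = 1)
  C[2][0] = min over k of (A[2][0] + B[0][0] = 9 + 9 = 18, A[2][1] + B[1][0] = 8 + 0 = 8, A[2][2] + B[2][0] = 5 + 0 = 5) = 5 (attained at k = 2)
  C[2][1] = min over k of (A[2][0] + B[0][1] = 9 + 10 = 19, A[2][1] + B[1][1] = 8 + 3 = 11, A[2][2] + B[2][1] = 5 + -5 = 0) = 0 (attained at k = 2)
  C[2][2] = min over k of (A[2][0] + B[0][2] = 9 + 4 = 13, A[2][1] + B[1][2] = 8 + 2 = 10, A[2][2] + B[2][2] = 5 + 6 = 11) = 10 (attained at k = 1)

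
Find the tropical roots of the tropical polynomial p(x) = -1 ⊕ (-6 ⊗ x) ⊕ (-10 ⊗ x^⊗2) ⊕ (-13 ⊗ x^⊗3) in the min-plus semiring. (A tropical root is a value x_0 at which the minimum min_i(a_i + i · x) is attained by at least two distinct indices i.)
Roots: {3, 4, 5}

Each tropical root is a break point of the lower envelope of the lines y = a_i + i · x (there are 4 lines, with slopes 0, 1, ..., 3). Only the lines that attain the minimum somewhere contribute to roots; other lines are dominated. Here the surviving (envelope) indices are i = 3, i = 2, i = 1, i = 0.
Intersections between consecutive envelope lines give the roots: for adjacent envelope indices i < j the intersection is x = (a_i − a_j) / (j − i). Reading off the sorted break points: {3, 4, 5}.
Verification: at each break x_0, at least two indices attain the minimum of min_i(a_i + i · x_0).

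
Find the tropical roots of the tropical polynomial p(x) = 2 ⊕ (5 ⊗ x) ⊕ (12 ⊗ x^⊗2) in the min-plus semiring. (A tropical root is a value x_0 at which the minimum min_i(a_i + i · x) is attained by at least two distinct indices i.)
Roots: {-7, -3}

Each tropical root is a break point of the lower envelope of the lines y = a_i + i · x (there are 3 lines, with slopes 0, 1, ..., 2). Only the lines that attain the minimum somewhere contribute to roots; other lines are dominated. Here the surviving (envelope) indices are i = 2, i = 1, i = 0.
Intersections between consecutive envelope lines give the roots: for adjacent envelope indices i < j the intersection is x = (a_i − a_j) / (j − i). Reading off the sorted break points: {-7, -3}.
Verification: at each break x_0, at least two indices attain the minimum of min_i(a_i + i · x_0).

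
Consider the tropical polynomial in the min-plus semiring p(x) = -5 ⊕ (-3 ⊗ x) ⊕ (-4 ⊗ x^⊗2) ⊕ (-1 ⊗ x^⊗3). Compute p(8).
p(8) = -5

A tropical monomial a ⊗ x^⊗i evaluates to a + i · x. Evaluating each term at x = 8:
  Term 0 contributes -5 + 0 · 8 = -5
  Term 1 contributes -3 + 1 · 8 = 5
  Term 2 contributes -4 + 2 · 8 = 12
  Term 3 contributes -1 + 3 · 8 = 23
p(8) = ⊕ of these = min[-5, 5, 12, 23] = -5.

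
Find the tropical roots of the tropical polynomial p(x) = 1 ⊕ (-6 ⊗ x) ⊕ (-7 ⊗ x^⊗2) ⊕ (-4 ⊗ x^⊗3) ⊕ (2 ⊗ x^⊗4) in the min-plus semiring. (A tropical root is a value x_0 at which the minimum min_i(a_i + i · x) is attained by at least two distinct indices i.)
Roots: {-6, -3, 1, 7}

Each tropical root is a break point of the lower envelope of the lines y = a_i + i · x (there are 5 lines, with slopes 0, 1, ..., 4). Only the lines that attain the minimum somewhere contribute to roots; other lines are dominated. Here the surviving (envelope) indices are i = 4, i = 3, i = 2, i = 1, i = 0.
Intersections between consecutive envelope lines give the roots: for adjacent envelope indices i < j the intersection is x = (a_i − a_j) / (j − i). Reading off the sorted break points: {-6, -3, 1, 7}.
Verification: at each break x_0, at least two indices attain the minimum of min_i(a_i + i · x_0).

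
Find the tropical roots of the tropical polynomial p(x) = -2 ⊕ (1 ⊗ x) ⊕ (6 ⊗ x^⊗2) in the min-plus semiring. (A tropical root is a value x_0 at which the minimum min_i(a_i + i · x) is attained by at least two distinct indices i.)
Roots: {-5, -3}

Each tropical root is a break point of the lower envelope of the lines y = a_i + i · x (there are 3 lines, with slopes 0, 1, ..., 2). Only the lines that attain the minimum somewhere contribute to roots; other lines are dominated. Here the surviving (envelope) indices are i = 2, i = 1, i = 0.
Intersections between consecutive envelope lines give the roots: for adjacent envelope indices i < j the intersection is x = (a_i − a_j) / (j − i). Reading off the sorted break points: {-5, -3}.
Verification: at each break x_0, at least two indices attain the minimum of min_i(a_i + i · x_0).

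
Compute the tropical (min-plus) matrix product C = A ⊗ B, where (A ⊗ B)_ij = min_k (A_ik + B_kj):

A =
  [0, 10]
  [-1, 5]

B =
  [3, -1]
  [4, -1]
A ⊗ B =
  [3, -1]
  [2, -2]

Apply the min-plus product entry-by-entry:
  C[0][0] = min over k of (A[0][0] + B[0][0] = 0 + 3 = 3, A[0][1] + B[1][0] = 10 + 4 = 14) = 3 (attained at k = 0)
  C[0][1] = min over k of (A[0][0] + B[0][1] = 0 + -1 = -1, A[0][1] + B[1][1] = 10 + -1 = 9) = -1 (attained at k = 0)
  C[1][0] = min over k of (A[1][0] + B[0][0] = -1 + 3 = 2, A[1][1] + B[1][0] = 5 + 4 = 9) = 2 (attained at k = 0)
  C[1][1] = min over k of (A[1][0] + B[0][1] = -1 + -1 = -2, A[1][1] + B[1][1] = 5 + -1 = 4) = -2 (attained at k = 0)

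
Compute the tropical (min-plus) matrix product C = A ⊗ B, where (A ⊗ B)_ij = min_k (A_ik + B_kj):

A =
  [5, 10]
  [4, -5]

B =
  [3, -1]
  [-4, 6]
A ⊗ B =
  [6, 4]
  [-9, 1]

Apply the min-plus product entry-by-entry:
  C[0][0] = min over k of (A[0][0] + B[0][0] = 5 + 3 = 8, A[0][1] + B[1][0] = 10 + -4 = 6) = 6 (attained at k = 1)
  C[0][1] = min over k of (A[0][0] + B[0][1] = 5 + -1 = 4, A[0][1] + B[1][1] = 10 + 6 = 16) = 4 (attained at k = 0)
  C[1][0] = min over k of (A[1][0] + B[0][0] = 4 + 3 = 7, A[1][1] + B[1][0] = -5 + -4 = -9) = -9 (attained at k = 1)
  C[1][1] = min over k of (A[1][0] + B[0][1] = 4 + -1 = 3, A[1][1] + B[1][1] = -5 + 6 = 1) = 1 (attained at k = 1)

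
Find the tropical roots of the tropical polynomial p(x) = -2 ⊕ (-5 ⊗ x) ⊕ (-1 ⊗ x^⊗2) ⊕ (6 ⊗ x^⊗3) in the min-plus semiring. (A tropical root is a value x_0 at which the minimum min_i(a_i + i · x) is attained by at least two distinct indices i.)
Roots: {-7, -4, 3}

Each tropical root is a break point of the lower envelope of the lines y = a_i + i · x (there are 4 lines, with slopes 0, 1, ..., 3). Only the lines that attain the minimum somewhere contribute to roots; other lines are dominated. Here the surviving (envelope) indices are i = 3, i = 2, i = 1, i = 0.
Intersections between consecutive envelope lines give the roots: for adjacent envelope indices i < j the intersection is x = (a_i − a_j) / (j − i). Reading off the sorted break points: {-7, -4, 3}.
Verification: at each break x_0, at least two indices attain the minimum of min_i(a_i + i · x_0).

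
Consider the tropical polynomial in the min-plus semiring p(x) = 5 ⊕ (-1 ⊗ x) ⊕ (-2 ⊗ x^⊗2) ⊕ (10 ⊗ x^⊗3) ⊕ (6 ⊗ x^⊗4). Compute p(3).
p(3) = 2

A tropical monomial a ⊗ x^⊗i evaluates to a + i · x. Evaluating each term at x = 3:
  Term 0 contributes 5 + 0 · 3 = 5
  Term 1 contributes -1 + 1 · 3 = 2
  Term 2 contributes -2 + 2 · 3 = 4
  Term 3 contributes 10 + 3 · 3 = 19
  Term 4 contributes 6 + 4 · 3 = 18
p(3) = ⊕ of these = min[5, 2, 4, 19, 18] = 2.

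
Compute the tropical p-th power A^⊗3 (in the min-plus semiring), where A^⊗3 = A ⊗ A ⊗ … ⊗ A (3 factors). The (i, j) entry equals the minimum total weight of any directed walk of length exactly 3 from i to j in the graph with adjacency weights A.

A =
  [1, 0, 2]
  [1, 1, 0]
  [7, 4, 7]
A^⊗3 =
  [2, 1, 1]
  [2, 2, 1]
  [6, 5, 5]

Each entry (A^⊗3)_ij equals the minimum over all length-3 walks i = v_0 → v_1 → … → v_3 = j of Σ_t A[v_t][v_{t+1}]. For example, for (i, j) = (0, 2) we minimise over 9 possible intermediate vertex sequences; the minimum is 1, attained along the walk 0 → 0 → 1 → 2.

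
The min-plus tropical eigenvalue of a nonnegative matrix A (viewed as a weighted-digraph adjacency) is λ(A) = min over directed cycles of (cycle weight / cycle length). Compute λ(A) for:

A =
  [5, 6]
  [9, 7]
λ(A) = 5

Enumerate directed cycles and compute their means (weight / length). Sample:
  cycle 0 → 0: weight = 5, length = 1, mean = 5/1 ≈ 5.000
  cycle 1 → 1: weight = 7, length = 1, mean = 7/1 ≈ 7.000
  cycle 0 → 1 → 0: weight = 15, length = 2, mean = 15/2 ≈ 7.500
  cycle 1 → 0 → 1: weight = 15, length = 2, mean = 15/2 ≈ 7.500
Minimum mean = 5.000, attained e.g. along the cycle 0 → 0 with weight 5 and length 1. So λ(A) = 5/1 = 5.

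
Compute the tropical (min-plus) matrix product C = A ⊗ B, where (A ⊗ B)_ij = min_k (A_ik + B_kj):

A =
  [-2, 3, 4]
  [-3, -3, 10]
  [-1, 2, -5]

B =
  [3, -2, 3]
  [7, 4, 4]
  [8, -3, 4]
A ⊗ B =
  [1, -4, 1]
  [0, -5, 0]
  [2, -8, -1]

Apply the min-plus product entry-by-entry:
  C[0][0] = min over k of (A[0][0] + B[0][0] = -2 + 3 = 1, A[0][1] + B[1][0] = 3 + 7 = 10, A[0][2] + B[2][0] = 4 + 8 = 12) = 1 (attained at k = 0)
  C[0][1] = min over k of (A[0][0] + B[0][1] = -2 + -2 = -4, A[0][1] + B[1][1] = 3 + 4 = 7, A[0][2] + B[2][1] = 4 + -3 = 1) = -4 (attained at k = 0)
  C[0][2] = min over k of (A[0][0] + B[0][2] = -2 + 3 = 1, A[0][1] + B[1][2] = 3 + 4 = 7, A[0][2] + B[2][2] = 4 + 4 = 8) = 1 (attained at k = 0)
  C[1][0] = min over k of (A[1][0] + B[0][0] = -3 + 3 = 0, A[1][1] + B[1][0] = -3 + 7 = 4, A[1][2] + B[2][0] = 10 + 8 = 18) = 0 (attained at k = 0)
  C[1][1] = min over k of (A[1][0] + B[0][1] = -3 + -2 = -5, A[1][1] + B[1][1] = -3 + 4 = 1, A[1][2] + B[2][1] = 10 + -3 = 7) = -5 (attained at k = 0)
  C[1][2] = min over k of (A[1][0] + B[0][2] = -3 + 3 = 0, A[1][1] + B[1][2] = -3 + 4 = 1, A[1][2] + B[2][2] = 10 + 4 = 14) = 0 (attained at k = 0)
  C[2][0] = min over k of (A[2][0] + B[0][0] = -1 + 3 = 2, A[2][1] + B[1][0] = 2 + 7 = 9, A[2][2] + B[2][0] = -5 + 8 = 3) = 2 (attained at k = 0)
  C[2][1] = min over k of (A[2][0] + B[0][1] = -1 + -2 = -3, A[2][1] + B[1][1] = 2 + 4 = 6, A[2][2] + B[2][1] = -5 + -3 = -8) = -8 (attained at k = 2)
  C[2][2] = min over k of (A[2][0] + B[0][2] = -1 + 3 = 2, A[2][1] + B[1][2] = 2 + 4 = 6, A[2][2] + B[2][2] = -5 + 4 = -1) = -1 (attained at k = 2)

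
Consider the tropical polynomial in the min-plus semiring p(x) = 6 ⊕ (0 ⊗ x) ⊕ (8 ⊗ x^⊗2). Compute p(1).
p(1) = 1

A tropical monomial a ⊗ x^⊗i evaluates to a + i · x. Evaluating each term at x = 1:
  Term 0 contributes 6 + 0 · 1 = 6
  Term 1 contributes 0 + 1 · 1 = 1
  Term 2 contributes 8 + 2 · 1 = 10
p(1) = ⊕ of these = min[6, 1, 10] = 1.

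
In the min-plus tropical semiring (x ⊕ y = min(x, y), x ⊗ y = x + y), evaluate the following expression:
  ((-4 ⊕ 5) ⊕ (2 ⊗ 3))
((-4 ⊕ 5) ⊕ (2 ⊗ 3)) = -4

Expand innermost to outermost. Recall ⊕ takes the minimum of its arguments and ⊗ takes their sum. Working out the expression ((-4 ⊕ 5) ⊕ (2 ⊗ 3)) gives -4.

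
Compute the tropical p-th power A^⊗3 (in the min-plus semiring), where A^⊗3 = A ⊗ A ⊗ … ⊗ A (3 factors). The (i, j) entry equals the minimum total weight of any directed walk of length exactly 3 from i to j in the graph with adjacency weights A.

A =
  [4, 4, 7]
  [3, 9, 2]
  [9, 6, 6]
A^⊗3 =
  [11, 11, 10]
  [10, 11, 9]
  [13, 13, 14]

Each entry (A^⊗3)_ij equals the minimum over all length-3 walks i = v_0 → v_1 → … → v_3 = j of Σ_t A[v_t][v_{t+1}]. For example, for (i, j) = (0, 2) we minimise over 9 possible intermediate vertex sequences; the minimum is 10, attained along the walk 0 → 0 → 1 → 2.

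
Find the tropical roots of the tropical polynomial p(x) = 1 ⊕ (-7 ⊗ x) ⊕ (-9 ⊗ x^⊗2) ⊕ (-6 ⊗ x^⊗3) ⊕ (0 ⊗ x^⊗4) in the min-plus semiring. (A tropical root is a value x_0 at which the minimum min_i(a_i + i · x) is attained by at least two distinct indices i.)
Roots: {-6, -3, 2, 8}

Each tropical root is a break point of the lower envelope of the lines y = a_i + i · x (there are 5 lines, with slopes 0, 1, ..., 4). Only the lines that attain the minimum somewhere contribute to roots; other lines are dominated. Here the surviving (envelope) indices are i = 4, i = 3, i = 2, i = 1, i = 0.
Intersections between consecutive envelope lines give the roots: for adjacent envelope indices i < j the intersection is x = (a_i − a_j) / (j − i). Reading off the sorted break points: {-6, -3, 2, 8}.
Verification: at each break x_0, at least two indices attain the minimum of min_i(a_i + i · x_0).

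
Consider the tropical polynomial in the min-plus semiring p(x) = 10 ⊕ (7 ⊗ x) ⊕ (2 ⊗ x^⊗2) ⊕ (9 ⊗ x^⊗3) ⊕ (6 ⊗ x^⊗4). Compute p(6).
p(6) = 10

A tropical monomial a ⊗ x^⊗i evaluates to a + i · x. Evaluating each term at x = 6:
  Term 0 contributes 10 + 0 · 6 = 10
  Term 1 contributes 7 + 1 · 6 = 13
  Term 2 contributes 2 + 2 · 6 = 14
  Term 3 contributes 9 + 3 · 6 = 27
  Term 4 contributes 6 + 4 · 6 = 30
p(6) = ⊕ of these = min[10, 13, 14, 27, 30] = 10.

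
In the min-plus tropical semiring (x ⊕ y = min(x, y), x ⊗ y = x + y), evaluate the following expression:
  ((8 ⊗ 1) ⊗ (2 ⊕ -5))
((8 ⊗ 1) ⊗ (2 ⊕ -5)) = 4

Expand innermost to outermost. Recall ⊕ takes the minimum of its arguments and ⊗ takes their sum. Working out the expression ((8 ⊗ 1) ⊗ (2 ⊕ -5)) gives 4.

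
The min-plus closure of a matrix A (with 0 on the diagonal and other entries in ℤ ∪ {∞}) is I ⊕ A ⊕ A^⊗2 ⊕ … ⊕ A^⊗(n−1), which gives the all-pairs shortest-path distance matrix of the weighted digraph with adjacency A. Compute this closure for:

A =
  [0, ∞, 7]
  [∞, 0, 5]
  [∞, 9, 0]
Closure =
  [0, 16, 7]
  [∞, 0, 5]
  [∞, 9, 0]

This is the Floyd-Warshall all-pairs shortest-path computation. For each intermediate vertex k = 0, 1, …, 2, update dist[i][j] ← min(dist[i][j], dist[i][k] + dist[k][j]). The final matrix gives, for each (i, j), the minimum total weight of any directed path from i to j (possibly empty when i = j).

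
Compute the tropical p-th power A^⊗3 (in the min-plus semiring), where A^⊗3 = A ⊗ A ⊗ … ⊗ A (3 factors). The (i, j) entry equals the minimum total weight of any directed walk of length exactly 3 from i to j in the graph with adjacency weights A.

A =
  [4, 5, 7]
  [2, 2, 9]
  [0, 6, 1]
A^⊗3 =
  [8, 9, 9]
  [6, 6, 10]
  [2, 6, 3]

Each entry (A^⊗3)_ij equals the minimum over all length-3 walks i = v_0 → v_1 → … → v_3 = j of Σ_t A[v_t][v_{t+1}]. For example, for (i, j) = (0, 2) we minimise over 9 possible intermediate vertex sequences; the minimum is 9, attained along the walk 0 → 2 → 2 → 2.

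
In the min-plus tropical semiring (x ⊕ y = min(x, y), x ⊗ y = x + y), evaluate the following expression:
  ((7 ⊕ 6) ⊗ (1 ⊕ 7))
((7 ⊕ 6) ⊗ (1 ⊕ 7)) = 7

Expand innermost to outermost. Recall ⊕ takes the minimum of its arguments and ⊗ takes their sum. Working out the expression ((7 ⊕ 6) ⊗ (1 ⊕ 7)) gives 7.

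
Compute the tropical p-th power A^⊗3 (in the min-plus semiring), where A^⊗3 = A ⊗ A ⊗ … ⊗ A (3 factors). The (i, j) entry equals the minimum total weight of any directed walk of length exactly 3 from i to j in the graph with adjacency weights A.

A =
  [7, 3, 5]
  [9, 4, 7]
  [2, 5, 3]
A^⊗3 =
  [10, 10, 11]
  [12, 12, 13]
  [8, 8, 9]

Each entry (A^⊗3)_ij equals the minimum over all length-3 walks i = v_0 → v_1 → … → v_3 = j of Σ_t A[v_t][v_{t+1}]. For example, for (i, j) = (0, 2) we minimise over 9 possible intermediate vertex sequences; the minimum is 11, attained along the walk 0 → 2 → 2 → 2.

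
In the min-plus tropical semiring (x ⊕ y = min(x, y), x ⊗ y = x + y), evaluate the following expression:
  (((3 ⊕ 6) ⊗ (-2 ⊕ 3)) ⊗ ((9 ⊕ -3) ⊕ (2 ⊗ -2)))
(((3 ⊕ 6) ⊗ (-2 ⊕ 3)) ⊗ ((9 ⊕ -3) ⊕ (2 ⊗ -2))) = -2

Expand innermost to outermost. Recall ⊕ takes the minimum of its arguments and ⊗ takes their sum. Working out the expression (((3 ⊕ 6) ⊗ (-2 ⊕ 3)) ⊗ ((9 ⊕ -3) ⊕ (2 ⊗ -2))) gives -2.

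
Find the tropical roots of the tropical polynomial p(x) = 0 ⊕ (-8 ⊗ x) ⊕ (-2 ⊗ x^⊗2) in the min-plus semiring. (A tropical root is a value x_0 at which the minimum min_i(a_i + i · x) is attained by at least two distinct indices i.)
Roots: {-6, 8}

Each tropical root is a break point of the lower envelope of the lines y = a_i + i · x (there are 3 lines, with slopes 0, 1, ..., 2). Only the lines that attain the minimum somewhere contribute to roots; other lines are dominated. Here the surviving (envelope) indices are i = 2, i = 1, i = 0.
Intersections between consecutive envelope lines give the roots: for adjacent envelope indices i < j the intersection is x = (a_i − a_j) / (j − i). Reading off the sorted break points: {-6, 8}.
Verification: at each break x_0, at least two indices attain the minimum of min_i(a_i + i · x_0).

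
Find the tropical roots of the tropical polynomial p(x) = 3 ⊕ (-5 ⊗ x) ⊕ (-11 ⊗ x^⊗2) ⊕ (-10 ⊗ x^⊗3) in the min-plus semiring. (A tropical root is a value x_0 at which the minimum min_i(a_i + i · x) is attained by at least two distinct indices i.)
Roots: {-1, 6, 8}

Each tropical root is a break point of the lower envelope of the lines y = a_i + i · x (there are 4 lines, with slopes 0, 1, ..., 3). Only the lines that attain the minimum somewhere contribute to roots; other lines are dominated. Here the surviving (envelope) indices are i = 3, i = 2, i = 1, i = 0.
Intersections between consecutive envelope lines give the roots: for adjacent envelope indices i < j the intersection is x = (a_i − a_j) / (j − i). Reading off the sorted break points: {-1, 6, 8}.
Verification: at each break x_0, at least two indices attain the minimum of min_i(a_i + i · x_0).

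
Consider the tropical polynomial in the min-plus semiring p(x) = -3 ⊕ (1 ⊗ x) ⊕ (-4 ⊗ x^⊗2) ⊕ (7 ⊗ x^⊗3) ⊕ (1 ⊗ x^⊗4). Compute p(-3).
p(-3) = -11

A tropical monomial a ⊗ x^⊗i evaluates to a + i · x. Evaluating each term at x = -3:
  Term 0 contributes -3 + 0 · -3 = -3
  Term 1 contributes 1 + 1 · -3 = -2
  Term 2 contributes -4 + 2 · -3 = -10
  Term 3 contributes 7 + 3 · -3 = -2
  Term 4 contributes 1 + 4 · -3 = -11
p(-3) = ⊕ of these = min[-3, -2, -10, -2, -11] = -11.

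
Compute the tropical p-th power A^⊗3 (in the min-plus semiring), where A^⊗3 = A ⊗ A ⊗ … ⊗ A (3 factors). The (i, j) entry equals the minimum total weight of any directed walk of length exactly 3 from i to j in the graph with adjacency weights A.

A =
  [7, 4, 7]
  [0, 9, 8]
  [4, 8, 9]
A^⊗3 =
  [11, 8, 11]
  [4, 11, 12]
  [8, 12, 15]

Each entry (A^⊗3)_ij equals the minimum over all length-3 walks i = v_0 → v_1 → … → v_3 = j of Σ_t A[v_t][v_{t+1}]. For example, for (i, j) = (0, 2) we minimise over 9 possible intermediate vertex sequences; the minimum is 11, attained along the walk 0 → 1 → 0 → 2.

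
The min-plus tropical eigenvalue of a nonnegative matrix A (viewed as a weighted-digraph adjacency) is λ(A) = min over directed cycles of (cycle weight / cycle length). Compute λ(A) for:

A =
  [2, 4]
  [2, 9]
λ(A) = 2

Enumerate directed cycles and compute their means (weight / length). Sample:
  cycle 0 → 0: weight = 2, length = 1, mean = 2/1 ≈ 2.000
  cycle 1 → 1: weight = 9, length = 1, mean = 9/1 ≈ 9.000
  cycle 0 → 1 → 0: weight = 6, length = 2, mean = 6/2 ≈ 3.000
  cycle 1 → 0 → 1: weight = 6, length = 2, mean = 6/2 ≈ 3.000
Minimum mean = 2.000, attained e.g. along the cycle 0 → 0 with weight 2 and length 1. So λ(A) = 2/1 = 2.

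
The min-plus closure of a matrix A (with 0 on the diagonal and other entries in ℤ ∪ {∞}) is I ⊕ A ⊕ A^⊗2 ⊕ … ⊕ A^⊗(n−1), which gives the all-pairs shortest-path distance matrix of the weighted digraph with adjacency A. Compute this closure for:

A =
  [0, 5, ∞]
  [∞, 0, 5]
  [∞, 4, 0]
Closure =
  [0, 5, 10]
  [∞, 0, 5]
  [∞, 4, 0]

This is the Floyd-Warshall all-pairs shortest-path computation. For each intermediate vertex k = 0, 1, …, 2, update dist[i][j] ← min(dist[i][j], dist[i][k] + dist[k][j]). The final matrix gives, for each (i, j), the minimum total weight of any directed path from i to j (possibly empty when i = j).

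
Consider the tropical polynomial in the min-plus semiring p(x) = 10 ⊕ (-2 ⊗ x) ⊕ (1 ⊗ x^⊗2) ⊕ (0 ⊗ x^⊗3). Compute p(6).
p(6) = 4

A tropical monomial a ⊗ x^⊗i evaluates to a + i · x. Evaluating each term at x = 6:
  Term 0 contributes 10 + 0 · 6 = 10
  Term 1 contributes -2 + 1 · 6 = 4
  Term 2 contributes 1 + 2 · 6 = 13
  Term 3 contributes 0 + 3 · 6 = 18
p(6) = ⊕ of these = min[10, 4, 13, 18] = 4.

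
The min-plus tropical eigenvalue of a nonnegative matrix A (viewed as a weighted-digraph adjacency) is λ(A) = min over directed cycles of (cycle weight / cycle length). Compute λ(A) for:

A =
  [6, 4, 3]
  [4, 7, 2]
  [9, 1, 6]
λ(A) = 3/2

Enumerate directed cycles and compute their means (weight / length). Sample:
  cycle 0 → 0: weight = 6, length = 1, mean = 6/1 ≈ 6.000
  cycle 1 → 1: weight = 7, length = 1, mean = 7/1 ≈ 7.000
  cycle 2 → 2: weight = 6, length = 1, mean = 6/1 ≈ 6.000
  cycle 0 → 1 → 0: weight = 8, length = 2, mean = 8/2 ≈ 4.000
  cycle 0 → 2 → 0: weight = 12, length = 2, mean = 12/2 ≈ 6.000
  cycle 1 → 0 → 1: weight = 8, length = 2, mean = 8/2 ≈ 4.000
Minimum mean = 1.500, attained e.g. along the cycle 1 → 2 → 1 with weight 3 and length 2. So λ(A) = 3/2 = 3/2.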